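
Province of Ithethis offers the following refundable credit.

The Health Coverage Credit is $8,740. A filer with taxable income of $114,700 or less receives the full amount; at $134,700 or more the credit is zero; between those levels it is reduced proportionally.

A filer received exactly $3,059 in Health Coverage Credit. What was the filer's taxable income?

$3,059 is 3,059/8,740 of the full $8,740, so 5,681/8,740 of the $20,000 range has been used: income = $114,700 + $20,000 × 5,681/8,740 = $127,700.

$127,700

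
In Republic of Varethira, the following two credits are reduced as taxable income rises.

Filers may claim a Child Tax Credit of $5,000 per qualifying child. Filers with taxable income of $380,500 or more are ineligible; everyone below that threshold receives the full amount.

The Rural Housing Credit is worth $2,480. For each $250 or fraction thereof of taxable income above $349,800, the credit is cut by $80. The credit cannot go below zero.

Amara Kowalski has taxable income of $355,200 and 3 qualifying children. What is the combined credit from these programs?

$15,720

Child Tax Credit: base = 3 × $5,000 = $15,000. $355,200 is below the $380,500 cutoff, so the full $15,000 applies.
Rural Housing Credit: income exceeds $349,800 by $5,400, which is 22 full-or-partial $250 increments; reduction = 22 × $80 = $1,760, leaving $720.
Total: $15,000 + $720 = $15,720.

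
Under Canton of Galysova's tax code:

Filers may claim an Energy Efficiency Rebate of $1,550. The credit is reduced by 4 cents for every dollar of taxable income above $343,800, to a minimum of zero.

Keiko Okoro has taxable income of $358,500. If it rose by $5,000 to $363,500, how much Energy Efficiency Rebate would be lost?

At $358,500 — 4% of the $14,700 excess over $343,800 is $588; credit = $1,550 − $588 = $962.
At $363,500 — 4% of the $19,700 excess over $343,800 is $788; credit = $1,550 − $788 = $762.
Lost: $962 − $762 = $200.

$200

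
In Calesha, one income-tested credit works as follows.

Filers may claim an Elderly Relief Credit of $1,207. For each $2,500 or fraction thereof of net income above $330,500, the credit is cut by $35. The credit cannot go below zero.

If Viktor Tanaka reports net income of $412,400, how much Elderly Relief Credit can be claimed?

Elderly Relief Credit: income exceeds $330,500 by $81,900, which is 33 full-or-partial $2,500 increments; reduction = 33 × $35 = $1,155, leaving $52.

$52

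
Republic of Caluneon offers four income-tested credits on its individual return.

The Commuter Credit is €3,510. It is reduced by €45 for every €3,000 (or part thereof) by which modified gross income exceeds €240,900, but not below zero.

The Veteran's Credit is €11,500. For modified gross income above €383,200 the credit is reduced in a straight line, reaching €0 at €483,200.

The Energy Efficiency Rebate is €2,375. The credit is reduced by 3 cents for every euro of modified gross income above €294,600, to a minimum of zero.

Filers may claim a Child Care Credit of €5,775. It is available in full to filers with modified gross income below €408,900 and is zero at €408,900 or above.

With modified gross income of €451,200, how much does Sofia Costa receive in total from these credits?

Commuter Credit: income exceeds €240,900 by €210,300, which is 71 full-or-partial €3,000 increments; reduction = 71 × €45 = €3,195, leaving €315.
Veteran's Credit: €451,200 is €68,000 into a €100,000 phase-out range, leaving 32,000/100,000 of the credit: €11,500 × 32,000/100,000 = €3,680.
Energy Efficiency Rebate: 3% of the €156,600 excess over €294,600 is €4,698 ≥ base, so the credit is €0.
Child Care Credit: €451,200 meets or exceeds the €408,900 cutoff, so the credit is €0.
Total: €315 + €3,680 + €0 + €0 = €3,995.

€3,995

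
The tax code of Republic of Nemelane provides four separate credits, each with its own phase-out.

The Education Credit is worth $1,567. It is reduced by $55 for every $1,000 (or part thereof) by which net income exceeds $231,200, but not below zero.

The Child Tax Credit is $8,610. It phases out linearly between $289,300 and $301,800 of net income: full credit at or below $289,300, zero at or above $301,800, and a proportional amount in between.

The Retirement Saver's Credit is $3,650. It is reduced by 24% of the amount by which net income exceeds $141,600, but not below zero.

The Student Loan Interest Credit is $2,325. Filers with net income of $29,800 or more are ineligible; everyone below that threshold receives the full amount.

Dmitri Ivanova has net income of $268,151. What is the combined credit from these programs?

Education Credit: income exceeds $231,200 by $36,951 → 37 increments × $55 = $2,035 ≥ base, so the credit is $0.
Child Tax Credit: $268,151 is at or below the $289,300 threshold, so the full $8,610 applies.
Retirement Saver's Credit: 24% of the $126,551 excess over $141,600 is $30,372.24 ≥ base, so the credit is $0.
Student Loan Interest Credit: $268,151 meets or exceeds the $29,800 cutoff, so the credit is $0.
Total: $0 + $8,610 + $0 + $0 = $8,610.

$8,610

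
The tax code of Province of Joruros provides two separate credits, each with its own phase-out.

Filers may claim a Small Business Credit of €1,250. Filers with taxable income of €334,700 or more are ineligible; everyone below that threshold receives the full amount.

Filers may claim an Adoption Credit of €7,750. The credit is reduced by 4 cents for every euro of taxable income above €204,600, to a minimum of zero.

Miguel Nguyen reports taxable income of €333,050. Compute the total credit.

€3,862

Small Business Credit: €333,050 is below the €334,700 cutoff, so the full €1,250 applies.
Adoption Credit: 4% of the €128,450 excess over €204,600 is €5,138; credit = €7,750 − €5,138 = €2,612.
Total: €1,250 + €2,612 = €3,862.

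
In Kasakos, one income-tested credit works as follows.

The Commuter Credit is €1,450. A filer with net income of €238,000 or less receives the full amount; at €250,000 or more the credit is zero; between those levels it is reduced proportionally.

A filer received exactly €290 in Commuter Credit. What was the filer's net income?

€290 is 290/1,450 of the full €1,450, so 1,160/1,450 of the €12,000 range has been used: income = €238,000 + €12,000 × 1,160/1,450 = €247,600.

€247,600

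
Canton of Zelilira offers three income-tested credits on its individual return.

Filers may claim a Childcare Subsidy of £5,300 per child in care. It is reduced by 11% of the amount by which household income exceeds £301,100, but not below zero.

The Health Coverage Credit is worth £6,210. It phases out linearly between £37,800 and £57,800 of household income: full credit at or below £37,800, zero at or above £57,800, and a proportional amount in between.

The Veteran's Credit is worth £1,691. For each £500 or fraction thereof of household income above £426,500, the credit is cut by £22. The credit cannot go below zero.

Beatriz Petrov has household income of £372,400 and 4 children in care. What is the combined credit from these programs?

Childcare Subsidy: base = 4 × £5,300 = £21,200. 11% of the £71,300 excess over £301,100 is £7,843; credit = £21,200 − £7,843 = £13,357.
Health Coverage Credit: £372,400 is at or above £57,800, so the credit is £0.
Veteran's Credit: £372,400 is at or below the £426,500 threshold, so the full £1,691 applies.
Total: £13,357 + £0 + £1,691 = £15,048.

£15,048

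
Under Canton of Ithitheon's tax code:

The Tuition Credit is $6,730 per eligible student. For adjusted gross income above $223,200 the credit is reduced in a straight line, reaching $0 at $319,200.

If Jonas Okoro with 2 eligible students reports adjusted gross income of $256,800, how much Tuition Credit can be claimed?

Tuition Credit: base = 2 × $6,730 = $13,460. $256,800 is $33,600 into a $96,000 phase-out range, leaving 62,400/96,000 of the credit: $13,460 × 62,400/96,000 = $8,749.

$8,749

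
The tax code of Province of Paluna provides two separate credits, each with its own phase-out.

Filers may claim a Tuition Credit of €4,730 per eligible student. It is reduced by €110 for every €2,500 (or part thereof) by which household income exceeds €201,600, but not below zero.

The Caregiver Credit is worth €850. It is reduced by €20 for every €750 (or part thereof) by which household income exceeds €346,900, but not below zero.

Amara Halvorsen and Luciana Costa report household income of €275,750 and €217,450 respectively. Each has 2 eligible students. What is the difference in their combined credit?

€2,530

Amara (€275,750): Tuition Credit: base = 2 × €4,730 = €9,460. income exceeds €201,600 by €74,150, which is 30 full-or-partial €2,500 increments; reduction = 30 × €110 = €3,300, leaving €6,160. Caregiver Credit: €275,750 is at or below the €346,900 threshold, so the full €850 applies. total €6,160 + €850 = €7,010
Luciana (€217,450): Tuition Credit: base = 2 × €4,730 = €9,460. income exceeds €201,600 by €15,850, which is 7 full-or-partial €2,500 increments; reduction = 7 × €110 = €770, leaving €8,690. Caregiver Credit: €217,450 is at or below the €346,900 threshold, so the full €850 applies. total €8,690 + €850 = €9,540
Difference: |€7,010 − €9,540| = €2,530.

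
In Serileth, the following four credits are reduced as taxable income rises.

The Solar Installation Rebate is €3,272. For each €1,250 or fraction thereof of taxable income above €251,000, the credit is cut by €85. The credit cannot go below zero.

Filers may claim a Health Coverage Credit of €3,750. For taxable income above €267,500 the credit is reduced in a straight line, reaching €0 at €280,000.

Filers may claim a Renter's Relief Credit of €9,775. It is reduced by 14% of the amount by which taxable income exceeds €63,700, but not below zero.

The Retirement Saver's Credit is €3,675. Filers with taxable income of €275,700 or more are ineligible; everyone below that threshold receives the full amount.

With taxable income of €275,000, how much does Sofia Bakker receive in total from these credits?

€6,747

Solar Installation Rebate: income exceeds €251,000 by €24,000, which is 20 full-or-partial €1,250 increments; reduction = 20 × €85 = €1,700, leaving €1,572.
Health Coverage Credit: €275,000 is €7,500 into a €12,500 phase-out range, leaving 5,000/12,500 of the credit: €3,750 × 5,000/12,500 = €1,500.
Renter's Relief Credit: 14% of the €211,300 excess over €63,700 is €29,582 ≥ base, so the credit is €0.
Retirement Saver's Credit: €275,000 is below the €275,700 cutoff, so the full €3,675 applies.
Total: €1,572 + €1,500 + €0 + €3,675 = €6,747.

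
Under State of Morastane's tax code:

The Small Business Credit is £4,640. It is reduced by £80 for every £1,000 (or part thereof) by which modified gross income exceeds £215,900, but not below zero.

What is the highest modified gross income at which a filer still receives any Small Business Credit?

After 57 increments the reduction is 57 × £80 = £4,560, leaving £80; one more increment wipes it out. Increment 57 ends at excess 57 × £1,000 = £57,000, so the highest qualifying income is £215,900 + £57,000 = £272,900.

£272,900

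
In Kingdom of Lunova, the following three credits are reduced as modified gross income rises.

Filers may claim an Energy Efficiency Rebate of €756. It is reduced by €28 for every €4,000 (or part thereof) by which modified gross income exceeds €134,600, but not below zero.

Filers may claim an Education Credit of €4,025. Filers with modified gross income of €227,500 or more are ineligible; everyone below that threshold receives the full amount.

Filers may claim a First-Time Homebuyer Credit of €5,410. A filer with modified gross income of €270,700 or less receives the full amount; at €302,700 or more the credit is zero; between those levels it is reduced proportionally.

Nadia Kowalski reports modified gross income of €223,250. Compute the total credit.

€9,547

Energy Efficiency Rebate: income exceeds €134,600 by €88,650, which is 23 full-or-partial €4,000 increments; reduction = 23 × €28 = €644, leaving €112.
Education Credit: €223,250 is below the €227,500 cutoff, so the full €4,025 applies.
First-Time Homebuyer Credit: €223,250 is at or below the €270,700 threshold, so the full €5,410 applies.
Total: €112 + €4,025 + €5,410 = €9,547.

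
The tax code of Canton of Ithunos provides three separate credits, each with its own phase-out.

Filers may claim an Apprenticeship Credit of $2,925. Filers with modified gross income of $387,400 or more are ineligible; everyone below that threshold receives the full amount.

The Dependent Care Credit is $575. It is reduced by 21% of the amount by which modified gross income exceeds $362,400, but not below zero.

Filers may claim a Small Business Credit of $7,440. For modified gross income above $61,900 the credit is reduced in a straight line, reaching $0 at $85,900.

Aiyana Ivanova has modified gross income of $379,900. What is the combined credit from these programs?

$2,925

Apprenticeship Credit: $379,900 is below the $387,400 cutoff, so the full $2,925 applies.
Dependent Care Credit: 21% of the $17,500 excess over $362,400 is $3,675 ≥ base, so the credit is $0.
Small Business Credit: $379,900 is at or above $85,900, so the credit is $0.
Total: $2,925 + $0 + $0 = $2,925.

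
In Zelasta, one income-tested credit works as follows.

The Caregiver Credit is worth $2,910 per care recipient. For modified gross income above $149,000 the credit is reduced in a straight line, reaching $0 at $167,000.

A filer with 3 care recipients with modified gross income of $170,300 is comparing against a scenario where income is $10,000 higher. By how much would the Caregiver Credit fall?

At $170,300 — base = 3 × $2,910 = $8,730. $170,300 is at or above $167,000, so the credit is $0.
At $180,300 — base = 3 × $2,910 = $8,730. $180,300 is at or above $167,000, so the credit is $0.
Lost: $0 − $0 = $0.

$0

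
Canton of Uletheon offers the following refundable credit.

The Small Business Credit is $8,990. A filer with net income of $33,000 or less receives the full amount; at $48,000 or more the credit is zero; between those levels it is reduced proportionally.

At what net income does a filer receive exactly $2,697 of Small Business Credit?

$2,697 is 2,697/8,990 of the full $8,990, so 6,293/8,990 of the $15,000 range has been used: income = $33,000 + $15,000 × 6,293/8,990 = $43,500.

$43,500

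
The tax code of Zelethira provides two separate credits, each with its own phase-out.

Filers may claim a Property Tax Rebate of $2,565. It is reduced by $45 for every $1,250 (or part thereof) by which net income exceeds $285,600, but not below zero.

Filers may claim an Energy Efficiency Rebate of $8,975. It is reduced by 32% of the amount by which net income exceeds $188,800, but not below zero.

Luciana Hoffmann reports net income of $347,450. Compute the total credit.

Property Tax Rebate: income exceeds $285,600 by $61,850, which is 50 full-or-partial $1,250 increments; reduction = 50 × $45 = $2,250, leaving $315.
Energy Efficiency Rebate: 32% of the $158,650 excess over $188,800 is $50,768 ≥ base, so the credit is $0.
Total: $315 + $0 = $315.

$315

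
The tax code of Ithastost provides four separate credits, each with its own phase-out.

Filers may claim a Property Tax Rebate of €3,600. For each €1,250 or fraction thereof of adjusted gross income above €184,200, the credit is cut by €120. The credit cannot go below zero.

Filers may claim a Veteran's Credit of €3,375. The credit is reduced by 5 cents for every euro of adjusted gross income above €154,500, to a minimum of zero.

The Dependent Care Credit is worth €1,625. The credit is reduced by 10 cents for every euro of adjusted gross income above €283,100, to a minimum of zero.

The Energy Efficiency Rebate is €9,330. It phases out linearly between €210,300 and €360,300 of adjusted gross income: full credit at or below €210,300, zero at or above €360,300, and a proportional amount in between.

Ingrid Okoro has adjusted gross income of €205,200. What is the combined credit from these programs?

€13,355

Property Tax Rebate: income exceeds €184,200 by €21,000, which is 17 full-or-partial €1,250 increments; reduction = 17 × €120 = €2,040, leaving €1,560.
Veteran's Credit: 5% of the €50,700 excess over €154,500 is €2,535; credit = €3,375 − €2,535 = €840.
Dependent Care Credit: €205,200 is at or below the €283,100 threshold, so the full €1,625 applies.
Energy Efficiency Rebate: €205,200 is at or below the €210,300 threshold, so the full €9,330 applies.
Total: €1,560 + €840 + €1,625 + €9,330 = €13,355.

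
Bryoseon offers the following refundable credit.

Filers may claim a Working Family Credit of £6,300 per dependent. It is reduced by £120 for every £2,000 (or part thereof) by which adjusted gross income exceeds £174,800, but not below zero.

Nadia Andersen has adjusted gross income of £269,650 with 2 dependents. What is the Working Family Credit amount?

£6,840

Working Family Credit: base = 2 × £6,300 = £12,600. income exceeds £174,800 by £94,850, which is 48 full-or-partial £2,000 increments; reduction = 48 × £120 = £5,760, leaving £6,840.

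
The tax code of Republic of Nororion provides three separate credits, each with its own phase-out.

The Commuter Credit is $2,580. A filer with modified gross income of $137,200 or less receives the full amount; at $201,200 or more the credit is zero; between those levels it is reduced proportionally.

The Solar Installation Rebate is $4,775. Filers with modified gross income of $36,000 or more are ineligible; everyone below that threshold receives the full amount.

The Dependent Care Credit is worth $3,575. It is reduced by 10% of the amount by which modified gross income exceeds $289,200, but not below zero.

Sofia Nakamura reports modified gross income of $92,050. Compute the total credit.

$6,155

Commuter Credit: $92,050 is at or below the $137,200 threshold, so the full $2,580 applies.
Solar Installation Rebate: $92,050 meets or exceeds the $36,000 cutoff, so the credit is $0.
Dependent Care Credit: $92,050 is at or below the $289,200 threshold, so the full $3,575 applies.
Total: $2,580 + $0 + $3,575 = $6,155.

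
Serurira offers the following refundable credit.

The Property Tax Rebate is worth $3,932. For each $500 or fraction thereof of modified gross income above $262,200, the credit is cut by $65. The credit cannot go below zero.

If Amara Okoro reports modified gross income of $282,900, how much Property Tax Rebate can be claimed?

Property Tax Rebate: income exceeds $262,200 by $20,700, which is 42 full-or-partial $500 increments; reduction = 42 × $65 = $2,730, leaving $1,202.

$1,202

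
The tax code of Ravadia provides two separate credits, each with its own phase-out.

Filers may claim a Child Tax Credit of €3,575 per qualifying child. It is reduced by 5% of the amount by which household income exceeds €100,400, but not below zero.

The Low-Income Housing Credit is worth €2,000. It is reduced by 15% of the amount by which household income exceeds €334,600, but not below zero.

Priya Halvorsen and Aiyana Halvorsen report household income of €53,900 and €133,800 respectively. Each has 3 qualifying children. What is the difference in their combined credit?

€1,670

Priya (€53,900): Child Tax Credit: base = 3 × €3,575 = €10,725. €53,900 is at or below the €100,400 threshold, so the full €10,725 applies. Low-Income Housing Credit: €53,900 is at or below the €334,600 threshold, so the full €2,000 applies. total €10,725 + €2,000 = €12,725
Aiyana (€133,800): Child Tax Credit: base = 3 × €3,575 = €10,725. 5% of the €33,400 excess over €100,400 is €1,670; credit = €10,725 − €1,670 = €9,055. Low-Income Housing Credit: €133,800 is at or below the €334,600 threshold, so the full €2,000 applies. total €9,055 + €2,000 = €11,055
Difference: |€12,725 − €11,055| = €1,670.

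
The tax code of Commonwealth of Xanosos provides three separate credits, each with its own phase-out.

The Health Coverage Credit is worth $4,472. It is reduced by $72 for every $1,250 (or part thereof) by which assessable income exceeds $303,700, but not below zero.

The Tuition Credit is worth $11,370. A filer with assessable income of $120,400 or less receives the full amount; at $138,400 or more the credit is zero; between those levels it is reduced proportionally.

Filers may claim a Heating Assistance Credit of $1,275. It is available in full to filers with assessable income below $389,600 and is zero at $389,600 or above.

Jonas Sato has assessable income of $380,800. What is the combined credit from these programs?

Health Coverage Credit: income exceeds $303,700 by $77,100, which is 62 full-or-partial $1,250 increments; reduction = 62 × $72 = $4,464, leaving $8.
Tuition Credit: $380,800 is at or above $138,400, so the credit is $0.
Heating Assistance Credit: $380,800 is below the $389,600 cutoff, so the full $1,275 applies.
Total: $8 + $0 + $1,275 = $1,283.

$1,283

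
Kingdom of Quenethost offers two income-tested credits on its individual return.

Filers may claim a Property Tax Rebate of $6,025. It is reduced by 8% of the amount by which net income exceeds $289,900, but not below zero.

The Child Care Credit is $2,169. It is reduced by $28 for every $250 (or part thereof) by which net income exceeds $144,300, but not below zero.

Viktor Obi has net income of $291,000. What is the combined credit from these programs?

Property Tax Rebate: 8% of the $1,100 excess over $289,900 is $88; credit = $6,025 − $88 = $5,937.
Child Care Credit: income exceeds $144,300 by $146,700 → 587 increments × $28 = $16,436 ≥ base, so the credit is $0.
Total: $5,937 + $0 = $5,937.

$5,937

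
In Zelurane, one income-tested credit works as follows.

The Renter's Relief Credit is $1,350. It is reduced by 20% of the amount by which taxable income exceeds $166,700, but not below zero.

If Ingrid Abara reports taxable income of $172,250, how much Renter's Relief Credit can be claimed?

$240

Renter's Relief Credit: 20% of the $5,550 excess over $166,700 is $1,110; credit = $1,350 − $1,110 = $240.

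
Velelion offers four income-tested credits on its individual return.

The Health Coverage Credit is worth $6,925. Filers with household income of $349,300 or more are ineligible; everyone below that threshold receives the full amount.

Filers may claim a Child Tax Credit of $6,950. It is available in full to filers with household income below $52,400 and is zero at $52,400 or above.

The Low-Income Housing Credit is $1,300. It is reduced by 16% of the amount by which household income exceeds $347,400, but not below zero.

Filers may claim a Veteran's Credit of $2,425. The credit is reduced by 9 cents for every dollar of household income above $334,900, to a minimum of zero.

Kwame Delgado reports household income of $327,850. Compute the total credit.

Health Coverage Credit: $327,850 is below the $349,300 cutoff, so the full $6,925 applies.
Child Tax Credit: $327,850 meets or exceeds the $52,400 cutoff, so the credit is $0.
Low-Income Housing Credit: $327,850 is at or below the $347,400 threshold, so the full $1,300 applies.
Veteran's Credit: $327,850 is at or below the $334,900 threshold, so the full $2,425 applies.
Total: $6,925 + $0 + $1,300 + $2,425 = $10,650.

$10,650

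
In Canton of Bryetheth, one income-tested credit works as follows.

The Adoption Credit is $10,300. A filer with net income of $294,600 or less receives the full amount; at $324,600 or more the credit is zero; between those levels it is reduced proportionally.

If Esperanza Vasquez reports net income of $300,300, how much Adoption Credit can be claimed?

Adoption Credit: $300,300 is $5,700 into a $30,000 phase-out range, leaving 24,300/30,000 of the credit: $10,300 × 24,300/30,000 = $8,343.

$8,343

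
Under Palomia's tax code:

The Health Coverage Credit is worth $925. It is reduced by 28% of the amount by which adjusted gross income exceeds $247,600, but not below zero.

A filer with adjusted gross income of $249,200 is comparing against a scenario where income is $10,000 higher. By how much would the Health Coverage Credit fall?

At $249,200 — 28% of the $1,600 excess over $247,600 is $448; credit = $925 − $448 = $477.
At $259,200 — 28% of the $11,600 excess over $247,600 is $3,248 ≥ base, so the credit is $0.
Lost: $477 − $0 = $477.

$477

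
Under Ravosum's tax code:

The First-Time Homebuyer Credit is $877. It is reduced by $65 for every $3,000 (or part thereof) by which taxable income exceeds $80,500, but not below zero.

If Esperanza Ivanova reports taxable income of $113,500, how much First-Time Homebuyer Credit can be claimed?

$162

First-Time Homebuyer Credit: income exceeds $80,500 by $33,000, which is 11 full-or-partial $3,000 increments; reduction = 11 × $65 = $715, leaving $162.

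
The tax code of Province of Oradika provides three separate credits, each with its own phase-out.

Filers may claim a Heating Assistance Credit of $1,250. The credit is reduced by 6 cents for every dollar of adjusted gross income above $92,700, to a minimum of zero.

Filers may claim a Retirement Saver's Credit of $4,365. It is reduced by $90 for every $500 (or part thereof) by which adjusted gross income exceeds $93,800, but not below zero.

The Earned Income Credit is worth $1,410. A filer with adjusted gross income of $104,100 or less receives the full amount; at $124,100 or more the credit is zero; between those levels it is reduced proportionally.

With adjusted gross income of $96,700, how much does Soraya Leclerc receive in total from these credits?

$6,245

Heating Assistance Credit: 6% of the $4,000 excess over $92,700 is $240; credit = $1,250 − $240 = $1,010.
Retirement Saver's Credit: income exceeds $93,800 by $2,900, which is 6 full-or-partial $500 increments; reduction = 6 × $90 = $540, leaving $3,825.
Earned Income Credit: $96,700 is at or below the $104,100 threshold, so the full $1,410 applies.
Total: $1,010 + $3,825 + $1,410 = $6,245.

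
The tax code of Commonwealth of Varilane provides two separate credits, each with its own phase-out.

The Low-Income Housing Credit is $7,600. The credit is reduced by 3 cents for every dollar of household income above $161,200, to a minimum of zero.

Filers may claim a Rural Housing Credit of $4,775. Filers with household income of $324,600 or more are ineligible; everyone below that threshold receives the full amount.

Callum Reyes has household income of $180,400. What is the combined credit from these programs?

Low-Income Housing Credit: 3% of the $19,200 excess over $161,200 is $576; credit = $7,600 − $576 = $7,024.
Rural Housing Credit: $180,400 is below the $324,600 cutoff, so the full $4,775 applies.
Total: $7,024 + $4,775 = $11,799.

$11,799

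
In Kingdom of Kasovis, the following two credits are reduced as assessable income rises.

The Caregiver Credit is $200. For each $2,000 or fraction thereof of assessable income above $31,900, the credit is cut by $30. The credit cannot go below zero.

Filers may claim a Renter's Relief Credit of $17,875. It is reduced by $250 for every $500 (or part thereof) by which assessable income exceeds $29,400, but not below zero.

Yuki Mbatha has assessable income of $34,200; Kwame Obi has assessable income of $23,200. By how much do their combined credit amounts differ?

Yuki ($34,200): Caregiver Credit: income exceeds $31,900 by $2,300, which is 2 full-or-partial $2,000 increments; reduction = 2 × $30 = $60, leaving $140. Renter's Relief Credit: income exceeds $29,400 by $4,800, which is 10 full-or-partial $500 increments; reduction = 10 × $250 = $2,500, leaving $15,375. total $140 + $15,375 = $15,515
Kwame ($23,200): Caregiver Credit: $23,200 is at or below the $31,900 threshold, so the full $200 applies. Renter's Relief Credit: $23,200 is at or below the $29,400 threshold, so the full $17,875 applies. total $200 + $17,875 = $18,075
Difference: |$15,515 − $18,075| = $2,560.

$2,560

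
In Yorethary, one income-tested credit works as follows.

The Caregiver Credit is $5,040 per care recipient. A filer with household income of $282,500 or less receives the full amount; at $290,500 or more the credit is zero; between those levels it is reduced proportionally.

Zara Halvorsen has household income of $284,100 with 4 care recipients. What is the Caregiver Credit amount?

Caregiver Credit: base = 4 × $5,040 = $20,160. $284,100 is $1,600 into a $8,000 phase-out range, leaving 6,400/8,000 of the credit: $20,160 × 6,400/8,000 = $16,128.

$16,128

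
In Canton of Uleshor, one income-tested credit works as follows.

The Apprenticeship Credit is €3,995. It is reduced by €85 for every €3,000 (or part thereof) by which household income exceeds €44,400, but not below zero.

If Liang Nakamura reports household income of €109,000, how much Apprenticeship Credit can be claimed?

€2,125

Apprenticeship Credit: income exceeds €44,400 by €64,600, which is 22 full-or-partial €3,000 increments; reduction = 22 × €85 = €1,870, leaving €2,125.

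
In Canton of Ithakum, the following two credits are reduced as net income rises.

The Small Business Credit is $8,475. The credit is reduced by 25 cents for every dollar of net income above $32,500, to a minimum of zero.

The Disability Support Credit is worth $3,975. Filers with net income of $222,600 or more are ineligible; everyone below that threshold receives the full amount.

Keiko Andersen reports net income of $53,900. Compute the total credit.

$7,100

Small Business Credit: 25% of the $21,400 excess over $32,500 is $5,350; credit = $8,475 − $5,350 = $3,125.
Disability Support Credit: $53,900 is below the $222,600 cutoff, so the full $3,975 applies.
Total: $3,125 + $3,975 = $7,100.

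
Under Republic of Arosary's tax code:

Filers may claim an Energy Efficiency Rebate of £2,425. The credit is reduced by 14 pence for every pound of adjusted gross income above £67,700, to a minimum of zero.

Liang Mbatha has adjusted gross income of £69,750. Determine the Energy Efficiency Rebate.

£2,138

Energy Efficiency Rebate: 14% of the £2,050 excess over £67,700 is £287; credit = £2,425 − £287 = £2,138.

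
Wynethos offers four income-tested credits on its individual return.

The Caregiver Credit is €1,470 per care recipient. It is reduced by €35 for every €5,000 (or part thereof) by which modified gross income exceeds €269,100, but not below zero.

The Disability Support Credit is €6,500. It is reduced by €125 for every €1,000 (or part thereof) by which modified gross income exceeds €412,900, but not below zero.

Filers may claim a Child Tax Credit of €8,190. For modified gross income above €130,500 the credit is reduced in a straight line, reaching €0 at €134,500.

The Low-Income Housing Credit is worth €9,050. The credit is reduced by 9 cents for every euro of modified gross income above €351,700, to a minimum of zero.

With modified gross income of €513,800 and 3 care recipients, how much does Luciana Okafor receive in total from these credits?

Caregiver Credit: base = 3 × €1,470 = €4,410. income exceeds €269,100 by €244,700, which is 49 full-or-partial €5,000 increments; reduction = 49 × €35 = €1,715, leaving €2,695.
Disability Support Credit: income exceeds €412,900 by €100,900 → 101 increments × €125 = €12,625 ≥ base, so the credit is €0.
Child Tax Credit: €513,800 is at or above €134,500, so the credit is €0.
Low-Income Housing Credit: 9% of the €162,100 excess over €351,700 is €14,589 ≥ base, so the credit is €0.
Total: €2,695 + €0 + €0 + €0 = €2,695.

€2,695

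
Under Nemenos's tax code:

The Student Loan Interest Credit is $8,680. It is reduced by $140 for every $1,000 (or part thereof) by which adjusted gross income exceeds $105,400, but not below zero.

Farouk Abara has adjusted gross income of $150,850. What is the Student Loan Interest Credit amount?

Student Loan Interest Credit: income exceeds $105,400 by $45,450, which is 46 full-or-partial $1,000 increments; reduction = 46 × $140 = $6,440, leaving $2,240.

$2,240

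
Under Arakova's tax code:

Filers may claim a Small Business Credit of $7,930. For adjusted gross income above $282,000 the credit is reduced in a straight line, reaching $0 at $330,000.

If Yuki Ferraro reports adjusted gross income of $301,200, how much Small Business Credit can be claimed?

$4,758

Small Business Credit: $301,200 is $19,200 into a $48,000 phase-out range, leaving 28,800/48,000 of the credit: $7,930 × 28,800/48,000 = $4,758.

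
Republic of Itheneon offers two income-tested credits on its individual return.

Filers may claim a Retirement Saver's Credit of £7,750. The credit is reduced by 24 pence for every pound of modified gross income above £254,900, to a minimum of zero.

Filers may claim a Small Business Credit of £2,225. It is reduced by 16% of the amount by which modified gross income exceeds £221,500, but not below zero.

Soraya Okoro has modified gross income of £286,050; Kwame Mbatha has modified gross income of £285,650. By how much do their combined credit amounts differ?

£96

Soraya (£286,050): Retirement Saver's Credit: 24% of the £31,150 excess over £254,900 is £7,476; credit = £7,750 − £7,476 = £274. Small Business Credit: 16% of the £64,550 excess over £221,500 is £10,328 ≥ base, so the credit is £0. total £274 + £0 = £274
Kwame (£285,650): Retirement Saver's Credit: 24% of the £30,750 excess over £254,900 is £7,380; credit = £7,750 − £7,380 = £370. Small Business Credit: 16% of the £64,150 excess over £221,500 is £10,264 ≥ base, so the credit is £0. total £370 + £0 = £370
Difference: |£274 − £370| = £96.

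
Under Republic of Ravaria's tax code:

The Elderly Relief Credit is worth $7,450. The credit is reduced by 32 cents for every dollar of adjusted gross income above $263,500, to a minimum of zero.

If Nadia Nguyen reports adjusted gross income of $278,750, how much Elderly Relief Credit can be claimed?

$2,570

Elderly Relief Credit: 32% of the $15,250 excess over $263,500 is $4,880; credit = $7,450 − $4,880 = $2,570.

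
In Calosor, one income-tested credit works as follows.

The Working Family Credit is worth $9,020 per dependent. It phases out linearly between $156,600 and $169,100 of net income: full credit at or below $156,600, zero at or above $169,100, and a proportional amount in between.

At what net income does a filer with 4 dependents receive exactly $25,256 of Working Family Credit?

$160,350

Full credit = 4 × $9,020 = $36,080.
$25,256 is 25,256/36,080 of the full $36,080, so 10,824/36,080 of the $12,500 range has been used: income = $156,600 + $12,500 × 10,824/36,080 = $160,350.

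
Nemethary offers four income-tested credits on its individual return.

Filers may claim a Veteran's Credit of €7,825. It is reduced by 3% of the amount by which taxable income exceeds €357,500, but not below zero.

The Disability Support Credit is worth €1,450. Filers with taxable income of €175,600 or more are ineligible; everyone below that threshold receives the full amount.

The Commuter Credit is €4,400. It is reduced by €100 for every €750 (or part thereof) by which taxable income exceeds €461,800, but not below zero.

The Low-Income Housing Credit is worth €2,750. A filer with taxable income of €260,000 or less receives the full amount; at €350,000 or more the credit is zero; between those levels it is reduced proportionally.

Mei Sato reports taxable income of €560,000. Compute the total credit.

€1,750

Veteran's Credit: 3% of the €202,500 excess over €357,500 is €6,075; credit = €7,825 − €6,075 = €1,750.
Disability Support Credit: €560,000 meets or exceeds the €175,600 cutoff, so the credit is €0.
Commuter Credit: income exceeds €461,800 by €98,200 → 131 increments × €100 = €13,100 ≥ base, so the credit is €0.
Low-Income Housing Credit: €560,000 is at or above €350,000, so the credit is €0.
Total: €1,750 + €0 + €0 + €0 = €1,750.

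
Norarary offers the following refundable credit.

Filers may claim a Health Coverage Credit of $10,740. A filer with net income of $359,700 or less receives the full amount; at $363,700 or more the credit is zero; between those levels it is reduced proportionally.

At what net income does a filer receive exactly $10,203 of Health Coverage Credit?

$10,203 is 10,203/10,740 of the full $10,740, so 537/10,740 of the $4,000 range has been used: income = $359,700 + $4,000 × 537/10,740 = $359,900.

$359,900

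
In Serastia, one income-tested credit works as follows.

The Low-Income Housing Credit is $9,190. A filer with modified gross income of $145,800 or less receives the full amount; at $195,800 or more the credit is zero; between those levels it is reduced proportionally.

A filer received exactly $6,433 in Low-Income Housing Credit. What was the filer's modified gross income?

$6,433 is 6,433/9,190 of the full $9,190, so 2,757/9,190 of the $50,000 range has been used: income = $145,800 + $50,000 × 2,757/9,190 = $160,800.

$160,800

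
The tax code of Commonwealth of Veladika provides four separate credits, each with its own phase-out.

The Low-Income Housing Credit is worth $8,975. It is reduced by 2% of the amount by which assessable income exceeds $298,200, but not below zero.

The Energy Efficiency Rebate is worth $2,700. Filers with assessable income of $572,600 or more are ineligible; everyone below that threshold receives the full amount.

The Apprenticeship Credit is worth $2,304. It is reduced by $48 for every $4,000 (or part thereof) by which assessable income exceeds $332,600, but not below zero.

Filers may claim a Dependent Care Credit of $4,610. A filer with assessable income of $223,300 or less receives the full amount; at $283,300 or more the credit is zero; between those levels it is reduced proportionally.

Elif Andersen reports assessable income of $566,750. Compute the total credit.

$6,304

Low-Income Housing Credit: 2% of the $268,550 excess over $298,200 is $5,371; credit = $8,975 − $5,371 = $3,604.
Energy Efficiency Rebate: $566,750 is below the $572,600 cutoff, so the full $2,700 applies.
Apprenticeship Credit: income exceeds $332,600 by $234,150 → 59 increments × $48 = $2,832 ≥ base, so the credit is $0.
Dependent Care Credit: $566,750 is at or above $283,300, so the credit is $0.
Total: $3,604 + $2,700 + $0 + $0 = $6,304.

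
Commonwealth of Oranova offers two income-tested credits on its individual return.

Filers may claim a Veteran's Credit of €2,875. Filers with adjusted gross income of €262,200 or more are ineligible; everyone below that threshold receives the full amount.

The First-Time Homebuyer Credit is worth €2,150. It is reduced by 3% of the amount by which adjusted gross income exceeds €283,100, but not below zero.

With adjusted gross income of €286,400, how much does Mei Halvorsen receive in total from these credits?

Veteran's Credit: €286,400 meets or exceeds the €262,200 cutoff, so the credit is €0.
First-Time Homebuyer Credit: 3% of the €3,300 excess over €283,100 is €99; credit = €2,150 − €99 = €2,051.
Total: €0 + €2,051 = €2,051.

€2,051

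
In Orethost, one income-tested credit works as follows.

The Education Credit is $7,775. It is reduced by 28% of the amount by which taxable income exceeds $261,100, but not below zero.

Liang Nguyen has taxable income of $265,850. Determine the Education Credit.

$6,445

Education Credit: 28% of the $4,750 excess over $261,100 is $1,330; credit = $7,775 − $1,330 = $6,445.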